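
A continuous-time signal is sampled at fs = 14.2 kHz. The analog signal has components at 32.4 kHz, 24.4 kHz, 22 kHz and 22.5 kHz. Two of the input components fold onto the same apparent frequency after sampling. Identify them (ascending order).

fs/2 = 7.1 kHz.
32.4 kHz mod fs = 4 kHz.
4 kHz ≤ fs/2 = 7.1 kHz, appears at 4 kHz.
24.4 kHz mod fs = 10.2 kHz.
10.2 kHz > fs/2 = 7.1 kHz, folds to fs − 10.2 kHz = 4 kHz.
22 kHz mod fs = 7.8 kHz.
7.8 kHz > fs/2 = 7.1 kHz, folds to fs − 7.8 kHz = 6.4 kHz.
22.5 kHz mod fs = 8.3 kHz.
8.3 kHz > fs/2 = 7.1 kHz, folds to fs − 8.3 kHz = 5.9 kHz.
24.4 kHz and 32.4 kHz both map to 4 kHz.

24.4 kHz, 32.4 kHz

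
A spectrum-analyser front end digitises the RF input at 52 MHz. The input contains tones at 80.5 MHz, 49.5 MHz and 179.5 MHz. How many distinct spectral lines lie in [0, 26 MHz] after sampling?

2

fs/2 = 26 MHz.
80.5 MHz mod fs = 28.5 MHz.
28.5 MHz > fs/2 = 26 MHz, folds to fs − 28.5 MHz = 23.5 MHz.
49.5 MHz > fs/2 = 26 MHz, folds to fs − 49.5 MHz = 2.5 MHz.
179.5 MHz mod fs = 23.5 MHz.
23.5 MHz ≤ fs/2 = 26 MHz, appears at 23.5 MHz.
Distinct values: {2.5 MHz, 23.5 MHz} → 2.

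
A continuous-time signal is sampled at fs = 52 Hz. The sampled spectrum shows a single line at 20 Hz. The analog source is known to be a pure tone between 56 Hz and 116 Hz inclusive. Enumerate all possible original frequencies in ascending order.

Frequencies that alias to 20 Hz are k·fs ± 20 Hz for integer k ≥ 0.
k=0: 20 Hz.
k=1: 32 Hz, 72 Hz.
k=2: 84 Hz, 124 Hz.
k=3: 136 Hz, 176 Hz.
Within [56 Hz, 116 Hz]: 72 Hz, 84 Hz.

72 Hz, 84 Hz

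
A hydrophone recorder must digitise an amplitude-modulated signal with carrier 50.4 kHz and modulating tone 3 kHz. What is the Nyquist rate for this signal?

AM sidebands sit at fc ± fm = 47.4 kHz and 53.4 kHz.
Highest-frequency component: 53.4 kHz.
Nyquist rate = 2 × 53.4 kHz = 106.8 kHz.

106.8 kHz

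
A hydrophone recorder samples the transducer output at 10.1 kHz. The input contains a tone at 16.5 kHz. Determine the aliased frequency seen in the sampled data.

3.7 kHz

16.5 kHz mod fs = 6.4 kHz.
6.4 kHz > fs/2 = 5.05 kHz, folds to fs − 6.4 kHz = 3.7 kHz.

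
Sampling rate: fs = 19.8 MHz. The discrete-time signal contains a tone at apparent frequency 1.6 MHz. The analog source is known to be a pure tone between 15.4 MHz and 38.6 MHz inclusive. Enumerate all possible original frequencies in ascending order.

Frequencies that alias to 1.6 MHz are k·fs ± 1.6 MHz for integer k ≥ 0.
k=0: 1.6 MHz.
k=1: 18.2 MHz, 21.4 MHz.
k=2: 38 MHz, 41.2 MHz.
k=3: 57.8 MHz, 61 MHz.
Within [15.4 MHz, 38.6 MHz]: 18.2 MHz, 21.4 MHz, 38 MHz.

18.2 MHz, 21.4 MHz, 38 MHz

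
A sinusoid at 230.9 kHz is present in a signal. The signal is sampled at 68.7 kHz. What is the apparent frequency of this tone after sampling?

230.9 kHz mod fs = 24.8 kHz.
24.8 kHz ≤ fs/2 = 34.35 kHz, appears at 24.8 kHz.

24.8 kHz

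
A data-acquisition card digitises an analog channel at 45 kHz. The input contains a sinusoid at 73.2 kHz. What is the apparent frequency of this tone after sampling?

73.2 kHz mod fs = 28.2 kHz.
28.2 kHz > fs/2 = 22.5 kHz, folds to fs − 28.2 kHz = 16.8 kHz.

16.8 kHz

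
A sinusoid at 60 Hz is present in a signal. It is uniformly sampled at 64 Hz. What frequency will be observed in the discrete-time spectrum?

4 Hz

60 Hz > fs/2 = 32 Hz, folds to fs − 60 Hz = 4 Hz.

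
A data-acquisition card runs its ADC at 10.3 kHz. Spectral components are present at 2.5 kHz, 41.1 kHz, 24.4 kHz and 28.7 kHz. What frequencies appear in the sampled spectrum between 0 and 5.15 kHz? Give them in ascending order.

fs/2 = 5.15 kHz.
2.5 kHz ≤ fs/2 = 5.15 kHz, passes unchanged.
41.1 kHz mod fs = 10.2 kHz.
10.2 kHz > fs/2 = 5.15 kHz, folds to fs − 10.2 kHz = 0.1 kHz.
24.4 kHz mod fs = 3.8 kHz.
3.8 kHz ≤ fs/2 = 5.15 kHz, appears at 3.8 kHz.
28.7 kHz mod fs = 8.1 kHz.
8.1 kHz > fs/2 = 5.15 kHz, folds to fs − 8.1 kHz = 2.2 kHz.
Distinct values: {0.1 kHz, 2.2 kHz, 2.5 kHz, 3.8 kHz}.

0.1 kHz, 2.2 kHz, 2.5 kHz, 3.8 kHz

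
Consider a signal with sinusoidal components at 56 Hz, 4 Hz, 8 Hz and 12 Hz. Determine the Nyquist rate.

112 Hz

Highest-frequency component: 56 Hz.
Nyquist rate = 2 × 56 Hz = 112 Hz.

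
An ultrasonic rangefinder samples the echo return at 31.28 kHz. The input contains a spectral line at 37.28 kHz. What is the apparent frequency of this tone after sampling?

37.28 kHz mod fs = 6 kHz.
6 kHz ≤ fs/2 = 15.64 kHz, appears at 6 kHz.

6 kHz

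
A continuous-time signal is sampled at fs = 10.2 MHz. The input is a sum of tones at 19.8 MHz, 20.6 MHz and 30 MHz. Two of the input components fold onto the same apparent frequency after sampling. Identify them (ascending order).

fs/2 = 5.1 MHz.
19.8 MHz mod fs = 9.6 MHz.
9.6 MHz > fs/2 = 5.1 MHz, folds to fs − 9.6 MHz = 0.6 MHz.
20.6 MHz mod fs = 0.2 MHz.
0.2 MHz ≤ fs/2 = 5.1 MHz, appears at 0.2 MHz.
30 MHz mod fs = 9.6 MHz.
9.6 MHz > fs/2 = 5.1 MHz, folds to fs − 9.6 MHz = 0.6 MHz.
19.8 MHz and 30 MHz both map to 0.6 MHz.

19.8 MHz, 30 MHz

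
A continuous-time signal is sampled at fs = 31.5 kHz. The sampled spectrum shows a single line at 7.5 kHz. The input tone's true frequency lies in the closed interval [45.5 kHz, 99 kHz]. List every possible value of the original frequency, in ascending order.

Frequencies that alias to 7.5 kHz are k·fs ± 7.5 kHz for integer k ≥ 0.
k=0: 7.5 kHz.
k=1: 24 kHz, 39 kHz.
k=2: 55.5 kHz, 70.5 kHz.
k=3: 87 kHz, 102 kHz.
k=4: 118.5 kHz, 133.5 kHz.
Within [45.5 kHz, 99 kHz]: 55.5 kHz, 70.5 kHz, 87 kHz.

55.5 kHz, 70.5 kHz, 87 kHz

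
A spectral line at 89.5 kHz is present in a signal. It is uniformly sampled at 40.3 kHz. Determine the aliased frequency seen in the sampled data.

8.9 kHz

89.5 kHz mod fs = 8.9 kHz.
8.9 kHz ≤ fs/2 = 20.15 kHz, appears at 8.9 kHz.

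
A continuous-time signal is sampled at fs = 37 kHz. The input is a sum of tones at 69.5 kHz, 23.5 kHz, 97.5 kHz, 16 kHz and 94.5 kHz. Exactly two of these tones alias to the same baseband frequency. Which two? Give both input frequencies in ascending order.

23.5 kHz, 97.5 kHz

fs/2 = 18.5 kHz.
69.5 kHz mod fs = 32.5 kHz.
32.5 kHz > fs/2 = 18.5 kHz, folds to fs − 32.5 kHz = 4.5 kHz.
23.5 kHz > fs/2 = 18.5 kHz, folds to fs − 23.5 kHz = 13.5 kHz.
97.5 kHz mod fs = 23.5 kHz.
23.5 kHz > fs/2 = 18.5 kHz, folds to fs − 23.5 kHz = 13.5 kHz.
16 kHz ≤ fs/2 = 18.5 kHz, passes unchanged.
94.5 kHz mod fs = 20.5 kHz.
20.5 kHz > fs/2 = 18.5 kHz, folds to fs − 20.5 kHz = 16.5 kHz.
23.5 kHz and 97.5 kHz both map to 13.5 kHz.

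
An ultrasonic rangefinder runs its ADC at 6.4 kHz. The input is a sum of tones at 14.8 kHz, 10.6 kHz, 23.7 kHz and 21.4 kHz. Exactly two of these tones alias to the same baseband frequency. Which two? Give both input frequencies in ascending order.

fs/2 = 3.2 kHz.
14.8 kHz mod fs = 2 kHz.
2 kHz ≤ fs/2 = 3.2 kHz, appears at 2 kHz.
10.6 kHz mod fs = 4.2 kHz.
4.2 kHz > fs/2 = 3.2 kHz, folds to fs − 4.2 kHz = 2.2 kHz.
23.7 kHz mod fs = 4.5 kHz.
4.5 kHz > fs/2 = 3.2 kHz, folds to fs − 4.5 kHz = 1.9 kHz.
21.4 kHz mod fs = 2.2 kHz.
2.2 kHz ≤ fs/2 = 3.2 kHz, appears at 2.2 kHz.
10.6 kHz and 21.4 kHz both map to 2.2 kHz.

10.6 kHz, 21.4 kHz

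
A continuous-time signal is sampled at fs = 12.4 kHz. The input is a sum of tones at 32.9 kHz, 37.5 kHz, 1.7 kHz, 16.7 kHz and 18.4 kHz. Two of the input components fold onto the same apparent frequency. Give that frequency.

fs/2 = 6.2 kHz.
32.9 kHz mod fs = 8.1 kHz.
8.1 kHz > fs/2 = 6.2 kHz, folds to fs − 8.1 kHz = 4.3 kHz.
37.5 kHz mod fs = 0.3 kHz.
0.3 kHz ≤ fs/2 = 6.2 kHz, appears at 0.3 kHz.
1.7 kHz ≤ fs/2 = 6.2 kHz, passes unchanged.
16.7 kHz mod fs = 4.3 kHz.
4.3 kHz ≤ fs/2 = 6.2 kHz, appears at 4.3 kHz.
18.4 kHz mod fs = 6 kHz.
6 kHz ≤ fs/2 = 6.2 kHz, appears at 6 kHz.
16.7 kHz and 32.9 kHz both map to 4.3 kHz.

4.3 kHz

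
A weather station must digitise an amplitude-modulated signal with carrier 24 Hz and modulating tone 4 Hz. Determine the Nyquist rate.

56 Hz

AM sidebands sit at fc ± fm = 20 Hz and 28 Hz.
Highest-frequency component: 28 Hz.
Nyquist rate = 2 × 28 Hz = 56 Hz.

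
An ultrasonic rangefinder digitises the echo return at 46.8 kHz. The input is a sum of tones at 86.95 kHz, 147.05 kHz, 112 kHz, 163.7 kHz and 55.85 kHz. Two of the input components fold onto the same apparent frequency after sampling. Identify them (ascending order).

fs/2 = 23.4 kHz.
86.95 kHz mod fs = 40.15 kHz.
40.15 kHz > fs/2 = 23.4 kHz, folds to fs − 40.15 kHz = 6.65 kHz.
147.05 kHz mod fs = 6.65 kHz.
6.65 kHz ≤ fs/2 = 23.4 kHz, appears at 6.65 kHz.
112 kHz mod fs = 18.4 kHz.
18.4 kHz ≤ fs/2 = 23.4 kHz, appears at 18.4 kHz.
163.7 kHz mod fs = 23.3 kHz.
23.3 kHz ≤ fs/2 = 23.4 kHz, appears at 23.3 kHz.
55.85 kHz mod fs = 9.05 kHz.
9.05 kHz ≤ fs/2 = 23.4 kHz, appears at 9.05 kHz.
86.95 kHz and 147.05 kHz both map to 6.65 kHz.

86.95 kHz, 147.05 kHz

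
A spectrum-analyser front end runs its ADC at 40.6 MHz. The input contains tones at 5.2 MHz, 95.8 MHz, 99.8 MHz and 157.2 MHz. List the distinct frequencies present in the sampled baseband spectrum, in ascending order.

fs/2 = 20.3 MHz.
5.2 MHz ≤ fs/2 = 20.3 MHz, passes unchanged.
95.8 MHz mod fs = 14.6 MHz.
14.6 MHz ≤ fs/2 = 20.3 MHz, appears at 14.6 MHz.
99.8 MHz mod fs = 18.6 MHz.
18.6 MHz ≤ fs/2 = 20.3 MHz, appears at 18.6 MHz.
157.2 MHz mod fs = 35.4 MHz.
35.4 MHz > fs/2 = 20.3 MHz, folds to fs − 35.4 MHz = 5.2 MHz.
Distinct values: {5.2 MHz, 14.6 MHz, 18.6 MHz}.

5.2 MHz, 14.6 MHz, 18.6 MHz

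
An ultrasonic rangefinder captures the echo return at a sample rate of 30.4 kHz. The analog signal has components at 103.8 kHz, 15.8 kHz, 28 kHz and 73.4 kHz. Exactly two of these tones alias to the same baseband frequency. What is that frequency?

12.6 kHz

fs/2 = 15.2 kHz.
103.8 kHz mod fs = 12.6 kHz.
12.6 kHz ≤ fs/2 = 15.2 kHz, appears at 12.6 kHz.
15.8 kHz > fs/2 = 15.2 kHz, folds to fs − 15.8 kHz = 14.6 kHz.
28 kHz > fs/2 = 15.2 kHz, folds to fs − 28 kHz = 2.4 kHz.
73.4 kHz mod fs = 12.6 kHz.
12.6 kHz ≤ fs/2 = 15.2 kHz, appears at 12.6 kHz.
73.4 kHz and 103.8 kHz both map to 12.6 kHz.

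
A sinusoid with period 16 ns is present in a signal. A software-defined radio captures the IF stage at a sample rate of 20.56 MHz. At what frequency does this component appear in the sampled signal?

T = 16 ns → f = 1/T = 62.5 MHz.
62.5 MHz mod fs = 0.82 MHz.
0.82 MHz ≤ fs/2 = 10.28 MHz, appears at 0.82 MHz.

0.82 MHz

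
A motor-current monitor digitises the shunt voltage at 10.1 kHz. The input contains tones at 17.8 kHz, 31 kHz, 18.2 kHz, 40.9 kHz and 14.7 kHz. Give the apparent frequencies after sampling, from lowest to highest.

fs/2 = 5.05 kHz.
17.8 kHz mod fs = 7.7 kHz.
7.7 kHz > fs/2 = 5.05 kHz, folds to fs − 7.7 kHz = 2.4 kHz.
31 kHz mod fs = 0.7 kHz.
0.7 kHz ≤ fs/2 = 5.05 kHz, appears at 0.7 kHz.
18.2 kHz mod fs = 8.1 kHz.
8.1 kHz > fs/2 = 5.05 kHz, folds to fs − 8.1 kHz = 2 kHz.
40.9 kHz mod fs = 0.5 kHz.
0.5 kHz ≤ fs/2 = 5.05 kHz, appears at 0.5 kHz.
14.7 kHz mod fs = 4.6 kHz.
4.6 kHz ≤ fs/2 = 5.05 kHz, appears at 4.6 kHz.
Distinct values: {0.5 kHz, 0.7 kHz, 2 kHz, 2.4 kHz, 4.6 kHz}.

0.5 kHz, 0.7 kHz, 2 kHz, 2.4 kHz, 4.6 kHz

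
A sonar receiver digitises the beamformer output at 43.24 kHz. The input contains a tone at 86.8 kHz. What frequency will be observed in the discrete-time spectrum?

0.32 kHz

86.8 kHz mod fs = 0.32 kHz.
0.32 kHz ≤ fs/2 = 21.62 kHz, appears at 0.32 kHz.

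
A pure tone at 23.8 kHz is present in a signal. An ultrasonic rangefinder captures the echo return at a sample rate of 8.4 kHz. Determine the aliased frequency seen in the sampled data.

1.4 kHz

23.8 kHz mod fs = 7 kHz.
7 kHz > fs/2 = 4.2 kHz, folds to fs − 7 kHz = 1.4 kHz.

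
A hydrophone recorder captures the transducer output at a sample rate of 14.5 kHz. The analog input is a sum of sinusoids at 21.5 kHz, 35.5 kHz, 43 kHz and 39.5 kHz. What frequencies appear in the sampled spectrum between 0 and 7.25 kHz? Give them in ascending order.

fs/2 = 7.25 kHz.
21.5 kHz mod fs = 7 kHz.
7 kHz ≤ fs/2 = 7.25 kHz, appears at 7 kHz.
35.5 kHz mod fs = 6.5 kHz.
6.5 kHz ≤ fs/2 = 7.25 kHz, appears at 6.5 kHz.
43 kHz mod fs = 14 kHz.
14 kHz > fs/2 = 7.25 kHz, folds to fs − 14 kHz = 0.5 kHz.
39.5 kHz mod fs = 10.5 kHz.
10.5 kHz > fs/2 = 7.25 kHz, folds to fs − 10.5 kHz = 4 kHz.
Distinct values: {0.5 kHz, 4 kHz, 6.5 kHz, 7 kHz}.

0.5 kHz, 4 kHz, 6.5 kHz, 7 kHz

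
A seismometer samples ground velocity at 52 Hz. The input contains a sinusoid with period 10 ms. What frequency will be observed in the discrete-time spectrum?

T = 10 ms → f = 1/T = 100 Hz.
100 Hz mod fs = 48 Hz.
48 Hz > fs/2 = 26 Hz, folds to fs − 48 Hz = 4 Hz.

4 Hz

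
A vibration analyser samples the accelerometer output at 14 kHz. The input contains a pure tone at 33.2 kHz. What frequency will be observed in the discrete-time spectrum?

5.2 kHz

33.2 kHz mod fs = 5.2 kHz.
5.2 kHz ≤ fs/2 = 7 kHz, appears at 5.2 kHz.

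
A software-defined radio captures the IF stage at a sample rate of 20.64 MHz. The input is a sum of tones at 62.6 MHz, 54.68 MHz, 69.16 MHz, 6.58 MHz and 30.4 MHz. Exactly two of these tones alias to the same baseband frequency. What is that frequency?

7.24 MHz

fs/2 = 10.32 MHz.
62.6 MHz mod fs = 0.68 MHz.
0.68 MHz ≤ fs/2 = 10.32 MHz, appears at 0.68 MHz.
54.68 MHz mod fs = 13.4 MHz.
13.4 MHz > fs/2 = 10.32 MHz, folds to fs − 13.4 MHz = 7.24 MHz.
69.16 MHz mod fs = 7.24 MHz.
7.24 MHz ≤ fs/2 = 10.32 MHz, appears at 7.24 MHz.
6.58 MHz ≤ fs/2 = 10.32 MHz, passes unchanged.
30.4 MHz mod fs = 9.76 MHz.
9.76 MHz ≤ fs/2 = 10.32 MHz, appears at 9.76 MHz.
54.68 MHz and 69.16 MHz both map to 7.24 MHz.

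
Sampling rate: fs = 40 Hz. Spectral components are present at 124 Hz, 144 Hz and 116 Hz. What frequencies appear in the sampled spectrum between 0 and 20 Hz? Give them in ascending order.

4 Hz, 16 Hz

fs/2 = 20 Hz.
124 Hz mod fs = 4 Hz.
4 Hz ≤ fs/2 = 20 Hz, appears at 4 Hz.
144 Hz mod fs = 24 Hz.
24 Hz > fs/2 = 20 Hz, folds to fs − 24 Hz = 16 Hz.
116 Hz mod fs = 36 Hz.
36 Hz > fs/2 = 20 Hz, folds to fs − 36 Hz = 4 Hz.
Distinct values: {4 Hz, 16 Hz}.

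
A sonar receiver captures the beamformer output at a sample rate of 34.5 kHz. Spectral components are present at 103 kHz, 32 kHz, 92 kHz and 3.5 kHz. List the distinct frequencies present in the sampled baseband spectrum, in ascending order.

fs/2 = 17.25 kHz.
103 kHz mod fs = 34 kHz.
34 kHz > fs/2 = 17.25 kHz, folds to fs − 34 kHz = 0.5 kHz.
32 kHz > fs/2 = 17.25 kHz, folds to fs − 32 kHz = 2.5 kHz.
92 kHz mod fs = 23 kHz.
23 kHz > fs/2 = 17.25 kHz, folds to fs − 23 kHz = 11.5 kHz.
3.5 kHz ≤ fs/2 = 17.25 kHz, passes unchanged.
Distinct values: {0.5 kHz, 2.5 kHz, 3.5 kHz, 11.5 kHz}.

0.5 kHz, 2.5 kHz, 3.5 kHz, 11.5 kHz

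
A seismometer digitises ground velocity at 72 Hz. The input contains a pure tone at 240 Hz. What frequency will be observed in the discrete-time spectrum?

240 Hz mod fs = 24 Hz.
24 Hz ≤ fs/2 = 36 Hz, appears at 24 Hz.

24 Hz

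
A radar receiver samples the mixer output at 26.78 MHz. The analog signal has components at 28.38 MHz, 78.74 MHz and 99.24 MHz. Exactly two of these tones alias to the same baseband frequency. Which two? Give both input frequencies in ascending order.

28.38 MHz, 78.74 MHz

fs/2 = 13.39 MHz.
28.38 MHz mod fs = 1.6 MHz.
1.6 MHz ≤ fs/2 = 13.39 MHz, appears at 1.6 MHz.
78.74 MHz mod fs = 25.18 MHz.
25.18 MHz > fs/2 = 13.39 MHz, folds to fs − 25.18 MHz = 1.6 MHz.
99.24 MHz mod fs = 18.9 MHz.
18.9 MHz > fs/2 = 13.39 MHz, folds to fs − 18.9 MHz = 7.88 MHz.
28.38 MHz and 78.74 MHz both map to 1.6 MHz.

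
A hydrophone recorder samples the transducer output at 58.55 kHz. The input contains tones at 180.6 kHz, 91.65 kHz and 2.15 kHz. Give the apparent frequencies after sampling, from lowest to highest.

fs/2 = 29.275 kHz.
180.6 kHz mod fs = 4.95 kHz.
4.95 kHz ≤ fs/2 = 29.275 kHz, appears at 4.95 kHz.
91.65 kHz mod fs = 33.1 kHz.
33.1 kHz > fs/2 = 29.275 kHz, folds to fs − 33.1 kHz = 25.45 kHz.
2.15 kHz ≤ fs/2 = 29.275 kHz, passes unchanged.
Distinct values: {2.15 kHz, 4.95 kHz, 25.45 kHz}.

2.15 kHz, 4.95 kHz, 25.45 kHz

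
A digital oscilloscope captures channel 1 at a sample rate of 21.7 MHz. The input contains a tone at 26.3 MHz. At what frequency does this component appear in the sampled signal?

26.3 MHz mod fs = 4.6 MHz.
4.6 MHz ≤ fs/2 = 10.85 MHz, appears at 4.6 MHz.

4.6 MHz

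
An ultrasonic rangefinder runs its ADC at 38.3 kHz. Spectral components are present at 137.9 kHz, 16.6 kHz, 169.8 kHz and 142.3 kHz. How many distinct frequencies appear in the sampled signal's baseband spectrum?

fs/2 = 19.15 kHz.
137.9 kHz mod fs = 23 kHz.
23 kHz > fs/2 = 19.15 kHz, folds to fs − 23 kHz = 15.3 kHz.
16.6 kHz ≤ fs/2 = 19.15 kHz, passes unchanged.
169.8 kHz mod fs = 16.6 kHz.
16.6 kHz ≤ fs/2 = 19.15 kHz, appears at 16.6 kHz.
142.3 kHz mod fs = 27.4 kHz.
27.4 kHz > fs/2 = 19.15 kHz, folds to fs − 27.4 kHz = 10.9 kHz.
Distinct values: {10.9 kHz, 15.3 kHz, 16.6 kHz} → 3.

3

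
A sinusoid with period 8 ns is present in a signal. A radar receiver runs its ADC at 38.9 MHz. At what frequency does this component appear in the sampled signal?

T = 8 ns → f = 1/T = 125 MHz.
125 MHz mod fs = 8.3 MHz.
8.3 MHz ≤ fs/2 = 19.45 MHz, appears at 8.3 MHz.

8.3 MHz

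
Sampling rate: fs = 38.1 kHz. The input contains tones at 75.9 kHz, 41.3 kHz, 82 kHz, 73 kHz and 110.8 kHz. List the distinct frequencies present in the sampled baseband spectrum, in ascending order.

0.3 kHz, 3.2 kHz, 3.5 kHz, 5.8 kHz

fs/2 = 19.05 kHz.
75.9 kHz mod fs = 37.8 kHz.
37.8 kHz > fs/2 = 19.05 kHz, folds to fs − 37.8 kHz = 0.3 kHz.
41.3 kHz mod fs = 3.2 kHz.
3.2 kHz ≤ fs/2 = 19.05 kHz, appears at 3.2 kHz.
82 kHz mod fs = 5.8 kHz.
5.8 kHz ≤ fs/2 = 19.05 kHz, appears at 5.8 kHz.
73 kHz mod fs = 34.9 kHz.
34.9 kHz > fs/2 = 19.05 kHz, folds to fs − 34.9 kHz = 3.2 kHz.
110.8 kHz mod fs = 34.6 kHz.
34.6 kHz > fs/2 = 19.05 kHz, folds to fs − 34.6 kHz = 3.5 kHz.
Distinct values: {0.3 kHz, 3.2 kHz, 3.5 kHz, 5.8 kHz}.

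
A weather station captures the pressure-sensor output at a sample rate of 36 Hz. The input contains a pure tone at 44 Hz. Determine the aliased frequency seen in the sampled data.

8 Hz

44 Hz mod fs = 8 Hz.
8 Hz ≤ fs/2 = 18 Hz, appears at 8 Hz.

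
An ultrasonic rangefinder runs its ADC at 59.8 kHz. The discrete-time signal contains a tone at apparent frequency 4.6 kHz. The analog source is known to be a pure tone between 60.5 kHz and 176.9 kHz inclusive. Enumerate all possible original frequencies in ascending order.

64.4 kHz, 115 kHz, 124.2 kHz, 174.8 kHz

Frequencies that alias to 4.6 kHz are k·fs ± 4.6 kHz for integer k ≥ 0.
k=0: 4.6 kHz.
k=1: 55.2 kHz, 64.4 kHz.
k=2: 115 kHz, 124.2 kHz.
k=3: 174.8 kHz, 184 kHz.
k=4: 234.6 kHz, 243.8 kHz.
Within [60.5 kHz, 176.9 kHz]: 64.4 kHz, 115 kHz, 124.2 kHz, 174.8 kHz.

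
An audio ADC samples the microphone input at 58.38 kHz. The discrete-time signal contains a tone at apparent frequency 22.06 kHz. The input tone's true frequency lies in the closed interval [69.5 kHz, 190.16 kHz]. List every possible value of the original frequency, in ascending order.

Frequencies that alias to 22.06 kHz are k·fs ± 22.06 kHz for integer k ≥ 0.
k=0: 22.06 kHz.
k=1: 36.32 kHz, 80.44 kHz.
k=2: 94.7 kHz, 138.82 kHz.
k=3: 153.08 kHz, 197.2 kHz.
k=4: 211.46 kHz, 255.58 kHz.
Within [69.5 kHz, 190.16 kHz]: 80.44 kHz, 94.7 kHz, 138.82 kHz, 153.08 kHz.

80.44 kHz, 94.7 kHz, 138.82 kHz, 153.08 kHz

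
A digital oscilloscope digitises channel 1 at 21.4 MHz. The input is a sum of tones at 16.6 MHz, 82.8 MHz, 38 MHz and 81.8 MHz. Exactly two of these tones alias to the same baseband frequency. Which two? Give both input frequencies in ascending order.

fs/2 = 10.7 MHz.
16.6 MHz > fs/2 = 10.7 MHz, folds to fs − 16.6 MHz = 4.8 MHz.
82.8 MHz mod fs = 18.6 MHz.
18.6 MHz > fs/2 = 10.7 MHz, folds to fs − 18.6 MHz = 2.8 MHz.
38 MHz mod fs = 16.6 MHz.
16.6 MHz > fs/2 = 10.7 MHz, folds to fs − 16.6 MHz = 4.8 MHz.
81.8 MHz mod fs = 17.6 MHz.
17.6 MHz > fs/2 = 10.7 MHz, folds to fs − 17.6 MHz = 3.8 MHz.
16.6 MHz and 38 MHz both map to 4.8 MHz.

16.6 MHz, 38 MHz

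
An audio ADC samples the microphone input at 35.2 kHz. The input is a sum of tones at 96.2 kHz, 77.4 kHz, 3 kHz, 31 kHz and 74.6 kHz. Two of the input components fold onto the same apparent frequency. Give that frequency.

fs/2 = 17.6 kHz.
96.2 kHz mod fs = 25.8 kHz.
25.8 kHz > fs/2 = 17.6 kHz, folds to fs − 25.8 kHz = 9.4 kHz.
77.4 kHz mod fs = 7 kHz.
7 kHz ≤ fs/2 = 17.6 kHz, appears at 7 kHz.
3 kHz ≤ fs/2 = 17.6 kHz, passes unchanged.
31 kHz > fs/2 = 17.6 kHz, folds to fs − 31 kHz = 4.2 kHz.
74.6 kHz mod fs = 4.2 kHz.
4.2 kHz ≤ fs/2 = 17.6 kHz, appears at 4.2 kHz.
31 kHz and 74.6 kHz both map to 4.2 kHz.

4.2 kHz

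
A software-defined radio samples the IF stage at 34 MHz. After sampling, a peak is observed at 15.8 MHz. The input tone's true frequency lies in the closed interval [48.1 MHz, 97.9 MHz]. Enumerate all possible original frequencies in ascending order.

Frequencies that alias to 15.8 MHz are k·fs ± 15.8 MHz for integer k ≥ 0.
k=0: 15.8 MHz.
k=1: 18.2 MHz, 49.8 MHz.
k=2: 52.2 MHz, 83.8 MHz.
k=3: 86.2 MHz, 117.8 MHz.
k=4: 120.2 MHz, 151.8 MHz.
Within [48.1 MHz, 97.9 MHz]: 49.8 MHz, 52.2 MHz, 83.8 MHz, 86.2 MHz.

49.8 MHz, 52.2 MHz, 83.8 MHz, 86.2 MHz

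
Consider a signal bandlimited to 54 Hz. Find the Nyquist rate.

108 Hz

Nyquist rate = 2 × 54 Hz = 108 Hz.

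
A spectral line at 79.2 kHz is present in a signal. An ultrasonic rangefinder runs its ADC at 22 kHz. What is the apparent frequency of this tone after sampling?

8.8 kHz

79.2 kHz mod fs = 13.2 kHz.
13.2 kHz > fs/2 = 11 kHz, folds to fs − 13.2 kHz = 8.8 kHz.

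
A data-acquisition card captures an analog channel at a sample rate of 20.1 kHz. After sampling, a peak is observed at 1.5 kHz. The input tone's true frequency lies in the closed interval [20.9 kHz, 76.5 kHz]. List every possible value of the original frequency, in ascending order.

21.6 kHz, 38.7 kHz, 41.7 kHz, 58.8 kHz, 61.8 kHz

Frequencies that alias to 1.5 kHz are k·fs ± 1.5 kHz for integer k ≥ 0.
k=0: 1.5 kHz.
k=1: 18.6 kHz, 21.6 kHz.
k=2: 38.7 kHz, 41.7 kHz.
k=3: 58.8 kHz, 61.8 kHz.
k=4: 78.9 kHz, 81.9 kHz.
Within [20.9 kHz, 76.5 kHz]: 21.6 kHz, 38.7 kHz, 41.7 kHz, 58.8 kHz, 61.8 kHz.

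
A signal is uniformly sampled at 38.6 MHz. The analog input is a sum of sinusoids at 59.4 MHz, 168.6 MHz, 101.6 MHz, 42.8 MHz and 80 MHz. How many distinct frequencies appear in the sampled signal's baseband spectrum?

fs/2 = 19.3 MHz.
59.4 MHz mod fs = 20.8 MHz.
20.8 MHz > fs/2 = 19.3 MHz, folds to fs − 20.8 MHz = 17.8 MHz.
168.6 MHz mod fs = 14.2 MHz.
14.2 MHz ≤ fs/2 = 19.3 MHz, appears at 14.2 MHz.
101.6 MHz mod fs = 24.4 MHz.
24.4 MHz > fs/2 = 19.3 MHz, folds to fs − 24.4 MHz = 14.2 MHz.
42.8 MHz mod fs = 4.2 MHz.
4.2 MHz ≤ fs/2 = 19.3 MHz, appears at 4.2 MHz.
80 MHz mod fs = 2.8 MHz.
2.8 MHz ≤ fs/2 = 19.3 MHz, appears at 2.8 MHz.
Distinct values: {2.8 MHz, 4.2 MHz, 14.2 MHz, 17.8 MHz} → 4.

4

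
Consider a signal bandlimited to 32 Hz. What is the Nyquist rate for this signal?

Nyquist rate = 2 × 32 Hz = 64 Hz.

64 Hz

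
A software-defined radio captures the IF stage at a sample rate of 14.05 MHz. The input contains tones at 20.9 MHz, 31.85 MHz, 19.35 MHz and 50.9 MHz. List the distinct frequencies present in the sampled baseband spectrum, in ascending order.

fs/2 = 7.025 MHz.
20.9 MHz mod fs = 6.85 MHz.
6.85 MHz ≤ fs/2 = 7.025 MHz, appears at 6.85 MHz.
31.85 MHz mod fs = 3.75 MHz.
3.75 MHz ≤ fs/2 = 7.025 MHz, appears at 3.75 MHz.
19.35 MHz mod fs = 5.3 MHz.
5.3 MHz ≤ fs/2 = 7.025 MHz, appears at 5.3 MHz.
50.9 MHz mod fs = 8.75 MHz.
8.75 MHz > fs/2 = 7.025 MHz, folds to fs − 8.75 MHz = 5.3 MHz.
Distinct values: {3.75 MHz, 5.3 MHz, 6.85 MHz}.

3.75 MHz, 5.3 MHz, 6.85 MHz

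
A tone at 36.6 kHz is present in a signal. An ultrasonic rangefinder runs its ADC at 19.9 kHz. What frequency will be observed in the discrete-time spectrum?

36.6 kHz mod fs = 16.7 kHz.
16.7 kHz > fs/2 = 9.95 kHz, folds to fs − 16.7 kHz = 3.2 kHz.

3.2 kHz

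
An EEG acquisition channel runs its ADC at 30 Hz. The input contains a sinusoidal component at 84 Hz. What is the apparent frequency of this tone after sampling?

6 Hz

84 Hz mod fs = 24 Hz.
24 Hz > fs/2 = 15 Hz, folds to fs − 24 Hz = 6 Hz.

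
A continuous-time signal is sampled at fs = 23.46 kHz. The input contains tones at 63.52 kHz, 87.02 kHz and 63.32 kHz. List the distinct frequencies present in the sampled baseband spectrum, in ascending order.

fs/2 = 11.73 kHz.
63.52 kHz mod fs = 16.6 kHz.
16.6 kHz > fs/2 = 11.73 kHz, folds to fs − 16.6 kHz = 6.86 kHz.
87.02 kHz mod fs = 16.64 kHz.
16.64 kHz > fs/2 = 11.73 kHz, folds to fs − 16.64 kHz = 6.82 kHz.
63.32 kHz mod fs = 16.4 kHz.
16.4 kHz > fs/2 = 11.73 kHz, folds to fs − 16.4 kHz = 7.06 kHz.
Distinct values: {6.82 kHz, 6.86 kHz, 7.06 kHz}.

6.82 kHz, 6.86 kHz, 7.06 kHz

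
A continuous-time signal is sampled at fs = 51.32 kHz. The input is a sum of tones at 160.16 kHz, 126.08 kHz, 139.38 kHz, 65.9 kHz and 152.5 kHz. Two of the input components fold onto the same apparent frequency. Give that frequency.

14.58 kHz

fs/2 = 25.66 kHz.
160.16 kHz mod fs = 6.2 kHz.
6.2 kHz ≤ fs/2 = 25.66 kHz, appears at 6.2 kHz.
126.08 kHz mod fs = 23.44 kHz.
23.44 kHz ≤ fs/2 = 25.66 kHz, appears at 23.44 kHz.
139.38 kHz mod fs = 36.74 kHz.
36.74 kHz > fs/2 = 25.66 kHz, folds to fs − 36.74 kHz = 14.58 kHz.
65.9 kHz mod fs = 14.58 kHz.
14.58 kHz ≤ fs/2 = 25.66 kHz, appears at 14.58 kHz.
152.5 kHz mod fs = 49.86 kHz.
49.86 kHz > fs/2 = 25.66 kHz, folds to fs − 49.86 kHz = 1.46 kHz.
65.9 kHz and 139.38 kHz both map to 14.58 kHz.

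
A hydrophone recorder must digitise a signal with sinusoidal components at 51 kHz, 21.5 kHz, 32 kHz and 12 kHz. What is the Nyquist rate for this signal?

102 kHz

Highest-frequency component: 51 kHz.
Nyquist rate = 2 × 51 kHz = 102 kHz.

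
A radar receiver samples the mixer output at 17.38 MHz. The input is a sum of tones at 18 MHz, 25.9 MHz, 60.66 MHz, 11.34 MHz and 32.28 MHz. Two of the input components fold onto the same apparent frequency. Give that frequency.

fs/2 = 8.69 MHz.
18 MHz mod fs = 0.62 MHz.
0.62 MHz ≤ fs/2 = 8.69 MHz, appears at 0.62 MHz.
25.9 MHz mod fs = 8.52 MHz.
8.52 MHz ≤ fs/2 = 8.69 MHz, appears at 8.52 MHz.
60.66 MHz mod fs = 8.52 MHz.
8.52 MHz ≤ fs/2 = 8.69 MHz, appears at 8.52 MHz.
11.34 MHz > fs/2 = 8.69 MHz, folds to fs − 11.34 MHz = 6.04 MHz.
32.28 MHz mod fs = 14.9 MHz.
14.9 MHz > fs/2 = 8.69 MHz, folds to fs − 14.9 MHz = 2.48 MHz.
25.9 MHz and 60.66 MHz both map to 8.52 MHz.

8.52 MHz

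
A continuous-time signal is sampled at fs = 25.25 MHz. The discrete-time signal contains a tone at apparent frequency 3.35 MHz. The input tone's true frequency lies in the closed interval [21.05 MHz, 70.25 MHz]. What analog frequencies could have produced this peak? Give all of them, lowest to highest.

21.9 MHz, 28.6 MHz, 47.15 MHz, 53.85 MHz

Frequencies that alias to 3.35 MHz are k·fs ± 3.35 MHz for integer k ≥ 0.
k=0: 3.35 MHz.
k=1: 21.9 MHz, 28.6 MHz.
k=2: 47.15 MHz, 53.85 MHz.
k=3: 72.4 MHz, 79.1 MHz.
Within [21.05 MHz, 70.25 MHz]: 21.9 MHz, 28.6 MHz, 47.15 MHz, 53.85 MHz.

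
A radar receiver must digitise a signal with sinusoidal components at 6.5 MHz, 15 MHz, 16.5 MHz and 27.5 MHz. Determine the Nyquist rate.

Highest-frequency component: 27.5 MHz.
Nyquist rate = 2 × 27.5 MHz = 55 MHz.

55 MHz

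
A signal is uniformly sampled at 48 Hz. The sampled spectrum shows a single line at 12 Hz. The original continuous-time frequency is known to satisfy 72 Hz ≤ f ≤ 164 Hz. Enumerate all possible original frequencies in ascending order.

84 Hz, 108 Hz, 132 Hz, 156 Hz

Frequencies that alias to 12 Hz are k·fs ± 12 Hz for integer k ≥ 0.
k=0: 12 Hz.
k=1: 36 Hz, 60 Hz.
k=2: 84 Hz, 108 Hz.
k=3: 132 Hz, 156 Hz.
k=4: 180 Hz, 204 Hz.
Within [72 Hz, 164 Hz]: 84 Hz, 108 Hz, 132 Hz, 156 Hz.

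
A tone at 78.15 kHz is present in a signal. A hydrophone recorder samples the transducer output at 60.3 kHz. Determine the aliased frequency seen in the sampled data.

78.15 kHz mod fs = 17.85 kHz.
17.85 kHz ≤ fs/2 = 30.15 kHz, appears at 17.85 kHz.

17.85 kHz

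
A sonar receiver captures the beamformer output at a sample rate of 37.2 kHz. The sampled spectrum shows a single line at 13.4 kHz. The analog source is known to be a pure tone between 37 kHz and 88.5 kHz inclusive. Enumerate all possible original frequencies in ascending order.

50.6 kHz, 61 kHz, 87.8 kHz

Frequencies that alias to 13.4 kHz are k·fs ± 13.4 kHz for integer k ≥ 0.
k=0: 13.4 kHz.
k=1: 23.8 kHz, 50.6 kHz.
k=2: 61 kHz, 87.8 kHz.
k=3: 98.2 kHz, 125 kHz.
Within [37 kHz, 88.5 kHz]: 50.6 kHz, 61 kHz, 87.8 kHz.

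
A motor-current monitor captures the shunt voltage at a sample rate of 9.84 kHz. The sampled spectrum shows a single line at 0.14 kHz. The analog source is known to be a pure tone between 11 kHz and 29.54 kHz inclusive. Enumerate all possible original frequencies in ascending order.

Frequencies that alias to 0.14 kHz are k·fs ± 0.14 kHz for integer k ≥ 0.
k=0: 0.14 kHz.
k=1: 9.7 kHz, 9.98 kHz.
k=2: 19.54 kHz, 19.82 kHz.
k=3: 29.38 kHz, 29.66 kHz.
k=4: 39.22 kHz, 39.5 kHz.
Within [11 kHz, 29.54 kHz]: 19.54 kHz, 19.82 kHz, 29.38 kHz.

19.54 kHz, 19.82 kHz, 29.38 kHz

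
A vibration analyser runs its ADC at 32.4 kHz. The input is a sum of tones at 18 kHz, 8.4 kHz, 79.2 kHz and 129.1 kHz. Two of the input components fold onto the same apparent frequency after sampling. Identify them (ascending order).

18 kHz, 79.2 kHz

fs/2 = 16.2 kHz.
18 kHz > fs/2 = 16.2 kHz, folds to fs − 18 kHz = 14.4 kHz.
8.4 kHz ≤ fs/2 = 16.2 kHz, passes unchanged.
79.2 kHz mod fs = 14.4 kHz.
14.4 kHz ≤ fs/2 = 16.2 kHz, appears at 14.4 kHz.
129.1 kHz mod fs = 31.9 kHz.
31.9 kHz > fs/2 = 16.2 kHz, folds to fs − 31.9 kHz = 0.5 kHz.
18 kHz and 79.2 kHz both map to 14.4 kHz.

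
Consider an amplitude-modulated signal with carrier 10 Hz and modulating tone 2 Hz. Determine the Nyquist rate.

24 Hz

AM sidebands sit at fc ± fm = 8 Hz and 12 Hz.
Highest-frequency component: 12 Hz.
Nyquist rate = 2 × 12 Hz = 24 Hz.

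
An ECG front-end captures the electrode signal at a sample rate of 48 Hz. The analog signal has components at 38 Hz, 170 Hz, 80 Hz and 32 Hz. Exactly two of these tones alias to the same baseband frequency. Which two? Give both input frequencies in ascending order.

32 Hz, 80 Hz

fs/2 = 24 Hz.
38 Hz > fs/2 = 24 Hz, folds to fs − 38 Hz = 10 Hz.
170 Hz mod fs = 26 Hz.
26 Hz > fs/2 = 24 Hz, folds to fs − 26 Hz = 22 Hz.
80 Hz mod fs = 32 Hz.
32 Hz > fs/2 = 24 Hz, folds to fs − 32 Hz = 16 Hz.
32 Hz > fs/2 = 24 Hz, folds to fs − 32 Hz = 16 Hz.
32 Hz and 80 Hz both map to 16 Hz.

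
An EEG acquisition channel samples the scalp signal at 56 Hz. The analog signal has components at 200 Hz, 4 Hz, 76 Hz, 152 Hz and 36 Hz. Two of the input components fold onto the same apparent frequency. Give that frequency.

20 Hz

fs/2 = 28 Hz.
200 Hz mod fs = 32 Hz.
32 Hz > fs/2 = 28 Hz, folds to fs − 32 Hz = 24 Hz.
4 Hz ≤ fs/2 = 28 Hz, passes unchanged.
76 Hz mod fs = 20 Hz.
20 Hz ≤ fs/2 = 28 Hz, appears at 20 Hz.
152 Hz mod fs = 40 Hz.
40 Hz > fs/2 = 28 Hz, folds to fs − 40 Hz = 16 Hz.
36 Hz > fs/2 = 28 Hz, folds to fs − 36 Hz = 20 Hz.
36 Hz and 76 Hz both map to 20 Hz.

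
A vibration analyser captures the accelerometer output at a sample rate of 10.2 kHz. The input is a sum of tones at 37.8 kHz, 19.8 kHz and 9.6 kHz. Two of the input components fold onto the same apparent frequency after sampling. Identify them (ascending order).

9.6 kHz, 19.8 kHz

fs/2 = 5.1 kHz.
37.8 kHz mod fs = 7.2 kHz.
7.2 kHz > fs/2 = 5.1 kHz, folds to fs − 7.2 kHz = 3 kHz.
19.8 kHz mod fs = 9.6 kHz.
9.6 kHz > fs/2 = 5.1 kHz, folds to fs − 9.6 kHz = 0.6 kHz.
9.6 kHz > fs/2 = 5.1 kHz, folds to fs − 9.6 kHz = 0.6 kHz.
9.6 kHz and 19.8 kHz both map to 0.6 kHz.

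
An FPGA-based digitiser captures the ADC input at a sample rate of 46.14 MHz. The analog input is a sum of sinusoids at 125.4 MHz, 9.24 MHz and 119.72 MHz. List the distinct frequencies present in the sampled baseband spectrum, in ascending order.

9.24 MHz, 13.02 MHz, 18.7 MHz

fs/2 = 23.07 MHz.
125.4 MHz mod fs = 33.12 MHz.
33.12 MHz > fs/2 = 23.07 MHz, folds to fs − 33.12 MHz = 13.02 MHz.
9.24 MHz ≤ fs/2 = 23.07 MHz, passes unchanged.
119.72 MHz mod fs = 27.44 MHz.
27.44 MHz > fs/2 = 23.07 MHz, folds to fs − 27.44 MHz = 18.7 MHz.
Distinct values: {9.24 MHz, 13.02 MHz, 18.7 MHz}.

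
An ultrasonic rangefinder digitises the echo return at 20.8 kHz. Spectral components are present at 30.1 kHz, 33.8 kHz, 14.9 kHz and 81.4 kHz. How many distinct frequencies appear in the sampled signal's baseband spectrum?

4

fs/2 = 10.4 kHz.
30.1 kHz mod fs = 9.3 kHz.
9.3 kHz ≤ fs/2 = 10.4 kHz, appears at 9.3 kHz.
33.8 kHz mod fs = 13 kHz.
13 kHz > fs/2 = 10.4 kHz, folds to fs − 13 kHz = 7.8 kHz.
14.9 kHz > fs/2 = 10.4 kHz, folds to fs − 14.9 kHz = 5.9 kHz.
81.4 kHz mod fs = 19 kHz.
19 kHz > fs/2 = 10.4 kHz, folds to fs − 19 kHz = 1.8 kHz.
Distinct values: {1.8 kHz, 5.9 kHz, 7.8 kHz, 9.3 kHz} → 4.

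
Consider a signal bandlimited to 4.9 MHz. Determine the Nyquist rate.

9.8 MHz

Nyquist rate = 2 × 4.9 MHz = 9.8 MHz.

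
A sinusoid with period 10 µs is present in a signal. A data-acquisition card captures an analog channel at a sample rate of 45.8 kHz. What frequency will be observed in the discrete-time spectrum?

T = 10 µs → f = 1/T = 100 kHz.
100 kHz mod fs = 8.4 kHz.
8.4 kHz ≤ fs/2 = 22.9 kHz, appears at 8.4 kHz.

8.4 kHz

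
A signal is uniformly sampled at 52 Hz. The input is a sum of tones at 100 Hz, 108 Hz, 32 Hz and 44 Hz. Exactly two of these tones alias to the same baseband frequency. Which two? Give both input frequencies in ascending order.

100 Hz, 108 Hz

fs/2 = 26 Hz.
100 Hz mod fs = 48 Hz.
48 Hz > fs/2 = 26 Hz, folds to fs − 48 Hz = 4 Hz.
108 Hz mod fs = 4 Hz.
4 Hz ≤ fs/2 = 26 Hz, appears at 4 Hz.
32 Hz > fs/2 = 26 Hz, folds to fs − 32 Hz = 20 Hz.
44 Hz > fs/2 = 26 Hz, folds to fs − 44 Hz = 8 Hz.
100 Hz and 108 Hz both map to 4 Hz.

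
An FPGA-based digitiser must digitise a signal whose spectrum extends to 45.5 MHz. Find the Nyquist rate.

91 MHz

Nyquist rate = 2 × 45.5 MHz = 91 MHz.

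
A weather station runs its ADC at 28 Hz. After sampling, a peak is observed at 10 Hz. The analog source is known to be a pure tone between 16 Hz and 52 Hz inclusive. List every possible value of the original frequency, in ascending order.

Frequencies that alias to 10 Hz are k·fs ± 10 Hz for integer k ≥ 0.
k=0: 10 Hz.
k=1: 18 Hz, 38 Hz.
k=2: 46 Hz, 66 Hz.
k=3: 74 Hz, 94 Hz.
Within [16 Hz, 52 Hz]: 18 Hz, 38 Hz, 46 Hz.

18 Hz, 38 Hz, 46 Hz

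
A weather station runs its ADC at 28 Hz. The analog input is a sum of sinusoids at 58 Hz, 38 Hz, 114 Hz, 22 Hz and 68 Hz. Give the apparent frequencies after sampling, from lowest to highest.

2 Hz, 6 Hz, 10 Hz, 12 Hz

fs/2 = 14 Hz.
58 Hz mod fs = 2 Hz.
2 Hz ≤ fs/2 = 14 Hz, appears at 2 Hz.
38 Hz mod fs = 10 Hz.
10 Hz ≤ fs/2 = 14 Hz, appears at 10 Hz.
114 Hz mod fs = 2 Hz.
2 Hz ≤ fs/2 = 14 Hz, appears at 2 Hz.
22 Hz > fs/2 = 14 Hz, folds to fs − 22 Hz = 6 Hz.
68 Hz mod fs = 12 Hz.
12 Hz ≤ fs/2 = 14 Hz, appears at 12 Hz.
Distinct values: {2 Hz, 6 Hz, 10 Hz, 12 Hz}.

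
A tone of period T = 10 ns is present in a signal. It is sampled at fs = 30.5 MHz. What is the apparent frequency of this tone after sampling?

T = 10 ns → f = 1/T = 100 MHz.
100 MHz mod fs = 8.5 MHz.
8.5 MHz ≤ fs/2 = 15.25 MHz, appears at 8.5 MHz.

8.5 MHz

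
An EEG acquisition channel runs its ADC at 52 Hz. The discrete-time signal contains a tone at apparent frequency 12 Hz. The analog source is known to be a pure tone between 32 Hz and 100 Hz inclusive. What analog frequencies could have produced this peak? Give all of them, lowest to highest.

40 Hz, 64 Hz, 92 Hz

Frequencies that alias to 12 Hz are k·fs ± 12 Hz for integer k ≥ 0.
k=0: 12 Hz.
k=1: 40 Hz, 64 Hz.
k=2: 92 Hz, 116 Hz.
k=3: 144 Hz, 168 Hz.
Within [32 Hz, 100 Hz]: 40 Hz, 64 Hz, 92 Hz.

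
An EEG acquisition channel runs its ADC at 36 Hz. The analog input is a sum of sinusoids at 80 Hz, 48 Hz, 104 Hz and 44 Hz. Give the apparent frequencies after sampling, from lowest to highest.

fs/2 = 18 Hz.
80 Hz mod fs = 8 Hz.
8 Hz ≤ fs/2 = 18 Hz, appears at 8 Hz.
48 Hz mod fs = 12 Hz.
12 Hz ≤ fs/2 = 18 Hz, appears at 12 Hz.
104 Hz mod fs = 32 Hz.
32 Hz > fs/2 = 18 Hz, folds to fs − 32 Hz = 4 Hz.
44 Hz mod fs = 8 Hz.
8 Hz ≤ fs/2 = 18 Hz, appears at 8 Hz.
Distinct values: {4 Hz, 8 Hz, 12 Hz}.

4 Hz, 8 Hz, 12 Hz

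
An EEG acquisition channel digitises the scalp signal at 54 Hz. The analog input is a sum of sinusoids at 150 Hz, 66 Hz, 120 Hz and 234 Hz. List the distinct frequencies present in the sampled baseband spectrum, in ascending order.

12 Hz, 18 Hz

fs/2 = 27 Hz.
150 Hz mod fs = 42 Hz.
42 Hz > fs/2 = 27 Hz, folds to fs − 42 Hz = 12 Hz.
66 Hz mod fs = 12 Hz.
12 Hz ≤ fs/2 = 27 Hz, appears at 12 Hz.
120 Hz mod fs = 12 Hz.
12 Hz ≤ fs/2 = 27 Hz, appears at 12 Hz.
234 Hz mod fs = 18 Hz.
18 Hz ≤ fs/2 = 27 Hz, appears at 18 Hz.
Distinct values: {12 Hz, 18 Hz}.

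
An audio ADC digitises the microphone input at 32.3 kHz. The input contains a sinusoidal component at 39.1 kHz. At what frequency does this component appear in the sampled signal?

6.8 kHz

39.1 kHz mod fs = 6.8 kHz.
6.8 kHz ≤ fs/2 = 16.15 kHz, appears at 6.8 kHz.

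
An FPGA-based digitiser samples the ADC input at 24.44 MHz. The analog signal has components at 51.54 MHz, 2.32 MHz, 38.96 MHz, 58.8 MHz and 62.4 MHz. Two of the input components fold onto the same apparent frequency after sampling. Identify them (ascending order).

38.96 MHz, 58.8 MHz

fs/2 = 12.22 MHz.
51.54 MHz mod fs = 2.66 MHz.
2.66 MHz ≤ fs/2 = 12.22 MHz, appears at 2.66 MHz.
2.32 MHz ≤ fs/2 = 12.22 MHz, passes unchanged.
38.96 MHz mod fs = 14.52 MHz.
14.52 MHz > fs/2 = 12.22 MHz, folds to fs − 14.52 MHz = 9.92 MHz.
58.8 MHz mod fs = 9.92 MHz.
9.92 MHz ≤ fs/2 = 12.22 MHz, appears at 9.92 MHz.
62.4 MHz mod fs = 13.52 MHz.
13.52 MHz > fs/2 = 12.22 MHz, folds to fs − 13.52 MHz = 10.92 MHz.
38.96 MHz and 58.8 MHz both map to 9.92 MHz.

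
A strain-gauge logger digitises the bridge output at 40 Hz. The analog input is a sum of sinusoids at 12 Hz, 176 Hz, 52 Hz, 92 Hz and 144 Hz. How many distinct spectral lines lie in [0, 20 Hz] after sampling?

fs/2 = 20 Hz.
12 Hz ≤ fs/2 = 20 Hz, passes unchanged.
176 Hz mod fs = 16 Hz.
16 Hz ≤ fs/2 = 20 Hz, appears at 16 Hz.
52 Hz mod fs = 12 Hz.
12 Hz ≤ fs/2 = 20 Hz, appears at 12 Hz.
92 Hz mod fs = 12 Hz.
12 Hz ≤ fs/2 = 20 Hz, appears at 12 Hz.
144 Hz mod fs = 24 Hz.
24 Hz > fs/2 = 20 Hz, folds to fs − 24 Hz = 16 Hz.
Distinct values: {12 Hz, 16 Hz} → 2.

2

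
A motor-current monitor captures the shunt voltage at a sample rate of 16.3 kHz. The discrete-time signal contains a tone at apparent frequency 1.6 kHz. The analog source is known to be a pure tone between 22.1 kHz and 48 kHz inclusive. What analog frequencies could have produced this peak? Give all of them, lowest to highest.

31 kHz, 34.2 kHz, 47.3 kHz

Frequencies that alias to 1.6 kHz are k·fs ± 1.6 kHz for integer k ≥ 0.
k=0: 1.6 kHz.
k=1: 14.7 kHz, 17.9 kHz.
k=2: 31 kHz, 34.2 kHz.
k=3: 47.3 kHz, 50.5 kHz.
k=4: 63.6 kHz, 66.8 kHz.
Within [22.1 kHz, 48 kHz]: 31 kHz, 34.2 kHz, 47.3 kHz.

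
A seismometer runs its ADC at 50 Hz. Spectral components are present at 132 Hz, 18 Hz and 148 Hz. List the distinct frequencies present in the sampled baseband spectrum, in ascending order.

2 Hz, 18 Hz

fs/2 = 25 Hz.
132 Hz mod fs = 32 Hz.
32 Hz > fs/2 = 25 Hz, folds to fs − 32 Hz = 18 Hz.
18 Hz ≤ fs/2 = 25 Hz, passes unchanged.
148 Hz mod fs = 48 Hz.
48 Hz > fs/2 = 25 Hz, folds to fs − 48 Hz = 2 Hz.
Distinct values: {2 Hz, 18 Hz}.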